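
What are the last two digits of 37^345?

57

Successive squares of 37 mod 100: 37^1≡37, 37^2≡69, 37^4≡61, 37^8≡21, 37^16≡41, 37^32≡81, 37^64≡61, 37^128≡21, 37^256≡41.
345 = 1 + 8 + 16 + 64 + 256, so 37^345 ≡ 37·21·41·61·41 ≡ 57 (mod 100).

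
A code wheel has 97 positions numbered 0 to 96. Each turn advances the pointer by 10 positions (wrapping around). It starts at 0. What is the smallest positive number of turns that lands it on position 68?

10⁻¹ ≡ 68 (mod 97) because 10·68 = 680 = 7·97 + 1.
Multiplying both sides by 68: x ≡ 68·68 = 4624 ≡ 65 (mod 97).
Check: 10·65 = 650 = 6·97 + 68.

65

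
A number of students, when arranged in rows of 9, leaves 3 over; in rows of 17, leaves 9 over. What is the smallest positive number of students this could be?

Since 17·8 ≡ 1 (mod 9), take x = 9 + 17·((3−9)·8 mod 9) = 9 + 17·6 = 111.
Check: 111 mod 9 = 3, 111 mod 17 = 9.

111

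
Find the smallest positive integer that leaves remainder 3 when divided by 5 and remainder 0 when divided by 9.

x ≡ 3 (mod 5) gives x ∈ {3, 8, 13, 18}.
The first of these with x mod 9 = 0 is 18.

18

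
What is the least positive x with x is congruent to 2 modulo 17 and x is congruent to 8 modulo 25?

308

Since 25·15 ≡ 1 (mod 17), take x = 8 + 25·((2−8)·15 mod 17) = 8 + 25·12 = 308.
Check: 308 mod 17 = 2, 308 mod 25 = 8.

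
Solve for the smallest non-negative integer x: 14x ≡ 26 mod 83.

73

The inverse of 14 mod 83 is 6 (since 14·6 = 84 ≡ 1).
So x ≡ 6·26 = 156 ≡ 73 (mod 83).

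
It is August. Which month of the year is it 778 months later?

June

778 = 64·12 + 10, so 778 mod 12 = 10.
August + 10 months → June.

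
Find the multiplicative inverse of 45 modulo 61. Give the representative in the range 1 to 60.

61 = 1·45 + 16
45 = 2·16 + 13
16 = 1·13 + 3
13 = 4·3 + 1
3 = 3·1 + 0
Back-substituting gives 45·19 ≡ 1 (mod 61).

19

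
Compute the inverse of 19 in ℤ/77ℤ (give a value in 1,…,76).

73

77 = 4·19 + 1
19 = 19·1 + 0
Back-substituting gives 19·73 ≡ 1 (mod 77).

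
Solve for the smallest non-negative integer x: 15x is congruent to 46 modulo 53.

The inverse of 15 mod 53 is 46 (since 15·46 = 690 ≡ 1).
Multiplying both sides by 46: x ≡ 46·46 = 2116 ≡ 49 (mod 53).
Check: 15·49 = 735 = 13·53 + 46.

49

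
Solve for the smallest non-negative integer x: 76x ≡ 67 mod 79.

The inverse of 76 mod 79 is 26 (since 76·26 = 1976 ≡ 1).
Multiplying both sides by 26: x ≡ 26·67 = 1742 ≡ 4 (mod 79).
Check: 76·4 = 304 = 3·79 + 67.

4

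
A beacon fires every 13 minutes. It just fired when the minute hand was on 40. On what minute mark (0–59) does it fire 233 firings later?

233·13 = 3029.
3029 mod 60 = 29 (since 50·60 = 3000).
(40 + 29) mod 60 = 9.

9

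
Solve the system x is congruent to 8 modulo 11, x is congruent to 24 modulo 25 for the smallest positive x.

74

x ≡ 8 (mod 11) gives x ∈ {8, 19, 30, 41, 52, 63, 74}.
The first of these with x mod 25 = 24 is 74.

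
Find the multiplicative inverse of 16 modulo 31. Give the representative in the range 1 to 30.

31 = 1·16 + 15
16 = 1·15 + 1
15 = 15·1 + 0
Back-substituting gives 16·2 ≡ 1 (mod 31).

2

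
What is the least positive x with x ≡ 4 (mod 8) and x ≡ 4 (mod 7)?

4

x ≡ 4 (mod 7) gives x ∈ {4}.
The first of these with x mod 8 = 4 is 4.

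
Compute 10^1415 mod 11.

10

Square-and-reduce mod 11: 10^1≡10, 10^2≡1, 10^4≡1, 10^8≡1, 10^16≡1, 10^32≡1, 10^64≡1, 10^128≡1, 10^256≡1, 10^512≡1, 10^1024≡1.
Since 1415 = 1 + 2 + 4 + 128 + 256 + 1024 in binary, 10^1415 ≡ 10·1·1·1·1·1 ≡ 10 (mod 11).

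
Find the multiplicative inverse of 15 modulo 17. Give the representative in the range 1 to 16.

8

15·8 = 120 = 7·17 + 1, so 15⁻¹ ≡ 8 (mod 17).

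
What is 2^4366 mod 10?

The units digit of 2^n cycles with period 4: 2, 4, 8, 6, …
4366 mod 4 = 2, so the last digit matches 2^2 = 4.

4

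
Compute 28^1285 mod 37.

Square-and-reduce mod 37: 28^1≡28, 28^2≡7, 28^4≡12, 28^8≡33, 28^16≡16, 28^32≡34, 28^64≡9, 28^128≡7, 28^256≡12, 28^512≡33, 28^1024≡16.
Since 1285 = 1 + 4 + 256 + 1024 in binary, 28^1285 ≡ 28·12·12·16 ≡ 21 (mod 37).

21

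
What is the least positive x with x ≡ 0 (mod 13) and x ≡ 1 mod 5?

x ≡ 1 (mod 5) gives x ∈ {1, 6, 11, 16, 21, 26}.
The first of these with x mod 13 = 0 is 26.

26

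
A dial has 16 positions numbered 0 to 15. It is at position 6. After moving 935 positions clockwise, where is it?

13

935 = 58·16 + 7, so 935 mod 16 = 7.
(6 + 7) mod 16 = 13.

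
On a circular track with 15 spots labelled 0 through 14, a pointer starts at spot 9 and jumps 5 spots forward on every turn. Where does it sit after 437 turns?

4

437·5 = 2185.
2185 mod 15 = 10 (since 145·15 = 2175).
(9 + 10) mod 15 = 4.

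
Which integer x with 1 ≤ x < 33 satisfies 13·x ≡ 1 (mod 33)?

28

33 = 2·13 + 7
13 = 1·7 + 6
7 = 1·6 + 1
6 = 6·1 + 0
Back-substituting gives 13·28 ≡ 1 (mod 33).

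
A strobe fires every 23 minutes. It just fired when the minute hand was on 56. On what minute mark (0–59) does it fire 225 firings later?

225·23 = 5175.
Dividing 5175 by 60 gives quotient 86 and remainder 15.
(56 + 15) mod 60 = 11.

11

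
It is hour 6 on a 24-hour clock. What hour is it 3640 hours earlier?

3640 = 151·24 + 16, so 3640 mod 24 = 16.
(6 − 16) mod 24 = 14.

14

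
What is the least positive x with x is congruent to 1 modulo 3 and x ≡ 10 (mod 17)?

10

x ≡ 1 (mod 3) gives x ∈ {1, 4, 7, 10}.
The first of these with x mod 17 = 10 is 10.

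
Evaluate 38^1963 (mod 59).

37

By repeated squaring mod 59: 38^1≡38, 38^2≡28, 38^4≡17, 38^8≡53, 38^16≡36, 38^32≡57, 38^64≡4, 38^128≡16, 38^256≡20, 38^512≡46, 38^1024≡51.
1963 = 1 + 2 + 8 + 32 + 128 + 256 + 512 + 1024, so 38^1963 ≡ 38·28·53·57·16·20·46·51 ≡ 37 (mod 59).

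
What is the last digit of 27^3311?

3

The units digit of 27^n cycles with period 4: 7, 9, 3, 1, …
3311 leaves remainder 3 on division by 4, so 27^3311 ends in 3.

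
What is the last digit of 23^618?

9

The units digit of 23^n cycles with period 4: 3, 9, 7, 1, …
618 mod 4 = 2, so the last digit matches 3^2 = 9.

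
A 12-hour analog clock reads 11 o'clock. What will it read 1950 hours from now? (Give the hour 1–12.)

5

Dividing 1950 by 12 gives quotient 162 and remainder 6.
11 + 6 → 5 on a 12-hour dial.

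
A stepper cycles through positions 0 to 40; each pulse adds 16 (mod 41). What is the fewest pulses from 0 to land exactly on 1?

18

16·18 = 288 = 7·41 + 1, so 16⁻¹ ≡ 18 (mod 41).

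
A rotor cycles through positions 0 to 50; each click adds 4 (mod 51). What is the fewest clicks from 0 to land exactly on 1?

51 = 12·4 + 3
4 = 1·3 + 1
3 = 3·1 + 0
Back-substituting gives 4·13 ≡ 1 (mod 51).

13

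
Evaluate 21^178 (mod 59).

Successive squares of 21 mod 59: 21^1≡21, 21^2≡28, 21^4≡17, 21^8≡53, 21^16≡36, 21^32≡57, 21^64≡4, 21^128≡16.
178 = 2 + 16 + 32 + 128, so 21^178 ≡ 28·36·57·16 ≡ 17 (mod 59).

17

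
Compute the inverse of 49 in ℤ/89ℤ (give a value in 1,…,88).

20

89 = 1·49 + 40
49 = 1·40 + 9
40 = 4·9 + 4
9 = 2·4 + 1
4 = 4·1 + 0
Back-substituting gives 49·20 ≡ 1 (mod 89).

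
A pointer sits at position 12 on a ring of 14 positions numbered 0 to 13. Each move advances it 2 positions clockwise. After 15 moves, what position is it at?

0

15·2 = 30.
30 = 2·14 + 2, so 30 mod 14 = 2.
(12 + 2) mod 14 = 0.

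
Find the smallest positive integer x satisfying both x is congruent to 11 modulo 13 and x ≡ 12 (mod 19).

x ≡ 11 (mod 13) gives x ∈ {11, 24, 37, 50}.
The first of these with x mod 19 = 12 is 50.

50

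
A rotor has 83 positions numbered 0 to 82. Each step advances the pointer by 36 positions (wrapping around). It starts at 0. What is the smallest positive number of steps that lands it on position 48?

29

36⁻¹ ≡ 30 (mod 83) because 36·30 = 1080 = 13·83 + 1.
Multiplying both sides by 30: x ≡ 30·48 = 1440 ≡ 29 (mod 83).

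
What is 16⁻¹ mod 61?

42

16·42 = 672 = 11·61 + 1, so 16⁻¹ ≡ 42 (mod 61).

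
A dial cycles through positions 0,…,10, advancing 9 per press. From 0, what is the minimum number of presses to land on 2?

9⁻¹ ≡ 5 (mod 11) because 9·5 = 45 = 4·11 + 1.
So x ≡ 5·2 = 10 ≡ 10 (mod 11).
Check: 9·10 = 90 = 8·11 + 2.

10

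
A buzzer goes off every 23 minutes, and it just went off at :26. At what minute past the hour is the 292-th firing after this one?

22

292·23 = 6716.
6716 = 111·60 + 56, so 6716 mod 60 = 56.
(26 + 56) mod 60 = 22.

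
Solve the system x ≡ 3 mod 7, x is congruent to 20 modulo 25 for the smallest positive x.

x ≡ 3 (mod 7) gives x ∈ {3, 10, 17, 24, 31, 38, 45}.
The first of these with x mod 25 = 20 is 45.

45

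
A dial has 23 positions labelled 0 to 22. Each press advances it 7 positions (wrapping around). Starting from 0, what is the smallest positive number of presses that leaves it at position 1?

10

7·10 = 70 = 3·23 + 1, so 7⁻¹ ≡ 10 (mod 23).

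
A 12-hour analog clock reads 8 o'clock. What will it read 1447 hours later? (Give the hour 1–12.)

1447 − 120·12 = 7, so 1447 ≡ 7 (mod 12).
8 + 7 → 3 on a 12-hour dial.

3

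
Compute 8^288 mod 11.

5

Square-and-reduce mod 11: 8^1≡8, 8^2≡9, 8^4≡4, 8^8≡5, 8^16≡3, 8^32≡9, 8^64≡4, 8^128≡5, 8^256≡3.
Since 288 = 32 + 256 in binary, 8^288 ≡ 9·3 ≡ 5 (mod 11).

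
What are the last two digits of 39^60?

Square-and-reduce mod 100: 39^1≡39, 39^2≡21, 39^4≡41, 39^8≡81, 39^16≡61, 39^32≡21.
Since 60 = 4 + 8 + 16 + 32 in binary, 39^60 ≡ 41·81·61·21 ≡ 1 (mod 100).

01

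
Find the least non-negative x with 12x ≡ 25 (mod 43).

20

12⁻¹ ≡ 18 (mod 43) because 12·18 = 216 = 5·43 + 1.
So x ≡ 18·25 = 450 ≡ 20 (mod 43).
Check: 12·20 = 240 = 5·43 + 25.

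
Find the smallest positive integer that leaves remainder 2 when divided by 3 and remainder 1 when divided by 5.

11

x ≡ 2 (mod 3) gives x ∈ {2, 5, 8, 11}.
The first of these with x mod 5 = 1 is 11.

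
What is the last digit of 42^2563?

Powers of 2 mod 10 repeat with period 4: 2, 4, 8, 6.
2563 leaves remainder 3 on division by 4, so 42^2563 ends in 8.

8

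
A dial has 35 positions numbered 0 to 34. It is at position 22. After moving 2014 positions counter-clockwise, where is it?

3

2014 = 57·35 + 19, so 2014 mod 35 = 19.
(22 − 19) mod 35 = 3.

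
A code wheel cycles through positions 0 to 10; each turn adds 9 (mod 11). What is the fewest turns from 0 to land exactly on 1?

11 = 1·9 + 2
9 = 4·2 + 1
2 = 2·1 + 0
Back-substituting gives 9·5 ≡ 1 (mod 11).

5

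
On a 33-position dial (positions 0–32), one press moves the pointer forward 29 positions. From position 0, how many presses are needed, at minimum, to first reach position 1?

33 = 1·29 + 4
29 = 7·4 + 1
4 = 4·1 + 0
Back-substituting gives 29·8 ≡ 1 (mod 33).

8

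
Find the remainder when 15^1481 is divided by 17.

By repeated squaring mod 17: 15^1≡15, 15^2≡4, 15^4≡16, 15^8≡1, 15^16≡1, 15^32≡1, 15^64≡1, 15^128≡1, 15^256≡1, 15^512≡1, 15^1024≡1.
1481 = 1 + 8 + 64 + 128 + 256 + 1024, so 15^1481 ≡ 15·1·1·1·1·1 ≡ 15 (mod 17).

15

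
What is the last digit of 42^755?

The units digit of 42^n cycles with period 4: 2, 4, 8, 6, …
755 leaves remainder 3 on division by 4, so 42^755 ends in 8.

8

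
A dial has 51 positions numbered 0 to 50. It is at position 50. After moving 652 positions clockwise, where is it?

39

Dividing 652 by 51 gives quotient 12 and remainder 40.
(50 + 40) mod 51 = 39.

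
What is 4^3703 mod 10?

The units digit of 4^n cycles with period 2: 4, 6, …
3703 leaves remainder 1 on division by 2, so 4^3703 ends in 4.

4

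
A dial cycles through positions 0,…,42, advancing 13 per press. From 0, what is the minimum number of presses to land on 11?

24

The inverse of 13 mod 43 is 10 (since 13·10 = 130 ≡ 1).
So x ≡ 10·11 = 110 ≡ 24 (mod 43).
Check: 13·24 = 312 = 7·43 + 11.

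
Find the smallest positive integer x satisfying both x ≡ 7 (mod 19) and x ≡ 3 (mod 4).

7

x ≡ 3 (mod 4) gives x ∈ {3, 7}.
The first of these with x mod 19 = 7 is 7.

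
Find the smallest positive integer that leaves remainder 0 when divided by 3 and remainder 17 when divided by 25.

42

x ≡ 0 (mod 3) gives x ∈ {0, 3, 6, 9, 12, 15, 18, 21, …}.
The first of these with x mod 25 = 17 is 42.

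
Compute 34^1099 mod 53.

26

Square-and-reduce mod 53: 34^1≡34, 34^2≡43, 34^4≡47, 34^8≡36, 34^16≡24, 34^32≡46, 34^64≡49, 34^128≡16, 34^256≡44, 34^512≡28, 34^1024≡42.
1099 = 1 + 2 + 8 + 64 + 1024, so 34^1099 ≡ 34·43·36·49·42 ≡ 26 (mod 53).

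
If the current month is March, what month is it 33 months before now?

June

Dividing 33 by 12 gives quotient 2 and remainder 9.
March − 9 months → June.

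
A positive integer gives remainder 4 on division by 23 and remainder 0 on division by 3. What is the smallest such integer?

27

x ≡ 0 (mod 3) gives x ∈ {0, 3, 6, 9, 12, 15, 18, 21, …}.
The first of these with x mod 23 = 4 is 27.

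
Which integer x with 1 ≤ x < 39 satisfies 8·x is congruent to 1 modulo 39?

5

39 = 4·8 + 7
8 = 1·7 + 1
7 = 7·1 + 0
Back-substituting gives 8·5 ≡ 1 (mod 39).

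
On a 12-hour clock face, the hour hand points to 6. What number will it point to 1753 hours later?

1753 mod 12 = 1 (since 146·12 = 1752).
6 + 1 → 7 on a 12-hour dial.

7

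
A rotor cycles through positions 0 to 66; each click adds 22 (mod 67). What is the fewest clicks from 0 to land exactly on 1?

22·64 = 1408 = 21·67 + 1, so 22⁻¹ ≡ 64 (mod 67).

64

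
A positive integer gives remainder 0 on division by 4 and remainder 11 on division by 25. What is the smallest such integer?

36

x ≡ 0 (mod 4) gives x ∈ {0, 4, 8, 12, 16, 20, 24, 28, …}.
The first of these with x mod 25 = 11 is 36.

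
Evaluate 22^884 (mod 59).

46

Successive squares of 22 mod 59: 22^1≡22, 22^2≡12, 22^4≡26, 22^8≡27, 22^16≡21, 22^32≡28, 22^64≡17, 22^128≡53, 22^256≡36, 22^512≡57.
884 = 4 + 16 + 32 + 64 + 256 + 512, so 22^884 ≡ 26·21·28·17·36·57 ≡ 46 (mod 59).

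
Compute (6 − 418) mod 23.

2

418 mod 23 = 4 (since 18·23 = 414).
(6 − 4) mod 23 = 2.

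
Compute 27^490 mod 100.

49

Square-and-reduce mod 100: 27^1≡27, 27^2≡29, 27^4≡41, 27^8≡81, 27^16≡61, 27^32≡21, 27^64≡41, 27^128≡81, 27^256≡61.
490 = 2 + 8 + 32 + 64 + 128 + 256, so 27^490 ≡ 29·81·21·41·81·61 ≡ 49 (mod 100).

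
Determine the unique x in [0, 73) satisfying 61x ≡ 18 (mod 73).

35

The inverse of 61 mod 73 is 6 (since 61·6 = 366 ≡ 1).
So x ≡ 6·18 = 108 ≡ 35 (mod 73).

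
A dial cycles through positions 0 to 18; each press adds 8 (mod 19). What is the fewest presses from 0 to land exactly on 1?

12

19 = 2·8 + 3
8 = 2·3 + 2
3 = 1·2 + 1
2 = 2·1 + 0
Back-substituting gives 8·12 ≡ 1 (mod 19).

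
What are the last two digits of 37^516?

Successive squares of 37 mod 100: 37^1≡37, 37^2≡69, 37^4≡61, 37^8≡21, 37^16≡41, 37^32≡81, 37^64≡61, 37^128≡21, 37^256≡41, 37^512≡81.
Since 516 = 4 + 512 in binary, 37^516 ≡ 61·81 ≡ 41 (mod 100).

41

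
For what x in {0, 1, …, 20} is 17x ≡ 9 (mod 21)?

3

17⁻¹ ≡ 5 (mod 21) because 17·5 = 85 = 4·21 + 1.
Multiplying both sides by 5: x ≡ 5·9 = 45 ≡ 3 (mod 21).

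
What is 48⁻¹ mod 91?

55

91 = 1·48 + 43
48 = 1·43 + 5
43 = 8·5 + 3
5 = 1·3 + 2
3 = 1·2 + 1
2 = 2·1 + 0
Back-substituting gives 48·55 ≡ 1 (mod 91).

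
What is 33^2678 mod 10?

9

Powers of 3 mod 10 repeat with period 4: 3, 9, 7, 1.
2678 leaves remainder 2 on division by 4, so 33^2678 ends in 9.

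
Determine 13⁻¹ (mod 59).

50

59 = 4·13 + 7
13 = 1·7 + 6
7 = 1·6 + 1
6 = 6·1 + 0
Back-substituting gives 13·50 ≡ 1 (mod 59).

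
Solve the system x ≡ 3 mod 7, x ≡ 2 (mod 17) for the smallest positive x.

Since 17·5 ≡ 1 (mod 7), take x = 2 + 17·((3−2)·5 mod 7) = 2 + 17·5 = 87.
Check: 87 mod 7 = 3, 87 mod 17 = 2.

87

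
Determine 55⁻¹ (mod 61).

10

61 = 1·55 + 6
55 = 9·6 + 1
6 = 6·1 + 0
Back-substituting gives 55·10 ≡ 1 (mod 61).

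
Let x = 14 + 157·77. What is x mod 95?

157·77 = 12089.
12089 mod 95 = 24 (since 127·95 = 12065).
(14 + 24) mod 95 = 38.

38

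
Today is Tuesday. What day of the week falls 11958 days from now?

Dividing 11958 by 7 gives quotient 1708 and remainder 2.
Tuesday + 2 days → Thursday.

Thursday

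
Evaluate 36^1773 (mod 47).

27

Square-and-reduce mod 47: 36^1≡36, 36^2≡27, 36^4≡24, 36^8≡12, 36^16≡3, 36^32≡9, 36^64≡34, 36^128≡28, 36^256≡32, 36^512≡37, 36^1024≡6.
1773 = 1 + 4 + 8 + 32 + 64 + 128 + 512 + 1024, so 36^1773 ≡ 36·24·12·9·34·28·37·6 ≡ 27 (mod 47).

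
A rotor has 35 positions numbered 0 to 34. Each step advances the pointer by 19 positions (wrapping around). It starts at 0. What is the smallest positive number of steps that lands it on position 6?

4

19⁻¹ ≡ 24 (mod 35) because 19·24 = 456 = 13·35 + 1.
So x ≡ 24·6 = 144 ≡ 4 (mod 35).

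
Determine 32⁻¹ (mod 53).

5

32·5 = 160 = 3·53 + 1, so 32⁻¹ ≡ 5 (mod 53).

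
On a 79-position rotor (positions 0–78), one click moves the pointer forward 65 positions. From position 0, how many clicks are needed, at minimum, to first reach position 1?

62

79 = 1·65 + 14
65 = 4·14 + 9
14 = 1·9 + 5
9 = 1·5 + 4
5 = 1·4 + 1
4 = 4·1 + 0
Back-substituting gives 65·62 ≡ 1 (mod 79).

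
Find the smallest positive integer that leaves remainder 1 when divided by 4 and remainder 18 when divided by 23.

Since 23·3 ≡ 1 (mod 4), take x = 18 + 23·((1−18)·3 mod 4) = 18 + 23·1 = 41.
Check: 41 mod 4 = 1, 41 mod 23 = 18.

41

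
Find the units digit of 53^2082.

9

Powers of 3 mod 10 repeat with period 4: 3, 9, 7, 1.
2082 leaves remainder 2 on division by 4, so 53^2082 ends in 9.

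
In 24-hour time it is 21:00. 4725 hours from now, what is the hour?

18

4725 mod 24 = 21 (since 196·24 = 4704).
(21 + 21) mod 24 = 18.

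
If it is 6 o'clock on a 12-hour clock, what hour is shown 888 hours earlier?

888 = 74·12 + 0, so 888 mod 12 = 0.
6 − 0 → 6 on a 12-hour dial.

6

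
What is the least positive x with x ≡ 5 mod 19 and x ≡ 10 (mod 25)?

385

x ≡ 5 (mod 19) gives x ∈ {5, 24, 43, 62, 81, 100, 119, 138, …}.
The first of these with x mod 25 = 10 is 385.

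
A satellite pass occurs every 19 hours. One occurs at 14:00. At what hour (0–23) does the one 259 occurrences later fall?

15

259·19 = 4921.
Dividing 4921 by 24 gives quotient 205 and remainder 1.
(14 + 1) mod 24 = 15.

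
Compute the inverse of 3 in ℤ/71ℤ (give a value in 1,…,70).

24

71 = 23·3 + 2
3 = 1·2 + 1
2 = 2·1 + 0
Back-substituting gives 3·24 ≡ 1 (mod 71).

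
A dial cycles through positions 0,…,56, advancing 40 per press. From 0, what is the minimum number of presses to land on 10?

43

The inverse of 40 mod 57 is 10 (since 40·10 = 400 ≡ 1).
Multiplying both sides by 10: x ≡ 10·10 = 100 ≡ 43 (mod 57).
Check: 40·43 = 1720 = 30·57 + 10.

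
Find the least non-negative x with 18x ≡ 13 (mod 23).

18⁻¹ ≡ 9 (mod 23) because 18·9 = 162 = 7·23 + 1.
Multiplying both sides by 9: x ≡ 9·13 = 117 ≡ 2 (mod 23).

2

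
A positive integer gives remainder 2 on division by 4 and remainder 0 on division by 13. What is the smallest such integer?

x ≡ 2 (mod 4) gives x ∈ {2, 6, 10, 14, 18, 22, 26}.
The first of these with x mod 13 = 0 is 26.

26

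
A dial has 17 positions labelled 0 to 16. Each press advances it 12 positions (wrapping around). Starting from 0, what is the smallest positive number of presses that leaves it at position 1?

12·10 = 120 = 7·17 + 1, so 12⁻¹ ≡ 10 (mod 17).

10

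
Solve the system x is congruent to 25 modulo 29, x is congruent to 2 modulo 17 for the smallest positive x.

Since 17·12 ≡ 1 (mod 29), take x = 2 + 17·((25−2)·12 mod 29) = 2 + 17·15 = 257.
Check: 257 mod 29 = 25, 257 mod 17 = 2.

257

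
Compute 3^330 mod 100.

49

By repeated squaring mod 100: 3^1≡3, 3^2≡9, 3^4≡81, 3^8≡61, 3^16≡21, 3^32≡41, 3^64≡81, 3^128≡61, 3^256≡21.
330 = 2 + 8 + 64 + 256, so 3^330 ≡ 9·61·81·21 ≡ 49 (mod 100).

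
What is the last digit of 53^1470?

9

Last digits of 3^n: 3, 9, 7, 1 (period 4).
1470 leaves remainder 2 on division by 4, so 53^1470 ends in 9.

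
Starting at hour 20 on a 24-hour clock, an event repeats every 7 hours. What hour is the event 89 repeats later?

89·7 = 623.
623 mod 24 = 23 (since 25·24 = 600).
(20 + 23) mod 24 = 19.

19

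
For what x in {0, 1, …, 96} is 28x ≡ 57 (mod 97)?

28⁻¹ ≡ 52 (mod 97) because 28·52 = 1456 = 15·97 + 1.
Multiplying both sides by 52: x ≡ 52·57 = 2964 ≡ 54 (mod 97).

54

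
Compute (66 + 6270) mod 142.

88

6270 = 44·142 + 22, so 6270 mod 142 = 22.
(66 + 22) mod 142 = 88.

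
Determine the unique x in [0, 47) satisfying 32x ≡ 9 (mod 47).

32⁻¹ ≡ 25 (mod 47) because 32·25 = 800 = 17·47 + 1.
Multiplying both sides by 25: x ≡ 25·9 = 225 ≡ 37 (mod 47).

37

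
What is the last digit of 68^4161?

8

The units digit of 68^n cycles with period 4: 8, 4, 2, 6, …
4161 leaves remainder 1 on division by 4, so 68^4161 ends in 8.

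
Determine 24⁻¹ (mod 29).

23

24·23 = 552 = 19·29 + 1, so 24⁻¹ ≡ 23 (mod 29).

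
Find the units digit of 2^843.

Last digits of 2^n: 2, 4, 8, 6 (period 4).
843 leaves remainder 3 on division by 4, so 2^843 ends in 8.

8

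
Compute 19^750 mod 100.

1

Successive squares of 19 mod 100: 19^1≡19, 19^2≡61, 19^4≡21, 19^8≡41, 19^16≡81, 19^32≡61, 19^64≡21, 19^128≡41, 19^256≡81, 19^512≡61.
750 = 2 + 4 + 8 + 32 + 64 + 128 + 512, so 19^750 ≡ 61·21·41·61·21·41·61 ≡ 1 (mod 100).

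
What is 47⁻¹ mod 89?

47·36 = 1692 = 19·89 + 1, so 47⁻¹ ≡ 36 (mod 89).

36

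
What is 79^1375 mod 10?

The units digit of 79^n cycles with period 2: 9, 1, …
1375 leaves remainder 1 on division by 2, so 79^1375 ends in 9.

9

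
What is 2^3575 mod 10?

Last digits of 2^n: 2, 4, 8, 6 (period 4).
3575 leaves remainder 3 on division by 4, so 2^3575 ends in 8.

8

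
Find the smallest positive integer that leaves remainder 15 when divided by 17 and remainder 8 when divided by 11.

x ≡ 8 (mod 11) gives x ∈ {8, 19, 30, 41, 52, 63, 74, 85, …}.
The first of these with x mod 17 = 15 is 151.

151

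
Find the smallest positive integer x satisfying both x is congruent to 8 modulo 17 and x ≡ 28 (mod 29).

144

x ≡ 8 (mod 17) gives x ∈ {8, 25, 42, 59, 76, 93, 110, 127, …}.
The first of these with x mod 29 = 28 is 144.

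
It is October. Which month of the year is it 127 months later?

127 − 10·12 = 7, so 127 ≡ 7 (mod 12).
October + 7 months → May.

May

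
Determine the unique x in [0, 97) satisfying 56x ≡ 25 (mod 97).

68

The inverse of 56 mod 97 is 26 (since 56·26 = 1456 ≡ 1).
So x ≡ 26·25 = 650 ≡ 68 (mod 97).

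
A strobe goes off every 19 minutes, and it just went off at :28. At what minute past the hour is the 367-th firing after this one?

41

367·19 = 6973.
6973 − 116·60 = 13, so 6973 ≡ 13 (mod 60).
(28 + 13) mod 60 = 41.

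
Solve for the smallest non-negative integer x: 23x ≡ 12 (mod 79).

28

23⁻¹ ≡ 55 (mod 79) because 23·55 = 1265 = 16·79 + 1.
Multiplying both sides by 55: x ≡ 55·12 = 660 ≡ 28 (mod 79).
Check: 23·28 = 644 = 8·79 + 12.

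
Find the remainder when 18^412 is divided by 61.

Successive squares of 18 mod 61: 18^1≡18, 18^2≡19, 18^4≡56, 18^8≡25, 18^16≡15, 18^32≡42, 18^64≡56, 18^128≡25, 18^256≡15.
Since 412 = 4 + 8 + 16 + 128 + 256 in binary, 18^412 ≡ 56·25·15·25·15 ≡ 22 (mod 61).

22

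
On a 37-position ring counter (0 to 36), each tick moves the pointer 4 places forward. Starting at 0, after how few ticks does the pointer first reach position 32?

8

4⁻¹ ≡ 28 (mod 37) because 4·28 = 112 = 3·37 + 1.
Multiplying both sides by 28: x ≡ 28·32 = 896 ≡ 8 (mod 37).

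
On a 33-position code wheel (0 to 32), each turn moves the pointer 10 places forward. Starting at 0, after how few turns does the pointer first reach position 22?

22

The inverse of 10 mod 33 is 10 (since 10·10 = 100 ≡ 1).
So x ≡ 10·22 = 220 ≡ 22 (mod 33).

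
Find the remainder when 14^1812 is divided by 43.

Square-and-reduce mod 43: 14^1≡14, 14^2≡24, 14^4≡17, 14^8≡31, 14^16≡15, 14^32≡10, 14^64≡14, 14^128≡24, 14^256≡17, 14^512≡31, 14^1024≡15.
1812 = 4 + 16 + 256 + 512 + 1024, so 14^1812 ≡ 17·15·17·31·15 ≡ 21 (mod 43).

21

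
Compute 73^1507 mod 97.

Square-and-reduce mod 97: 73^1≡73, 73^2≡91, 73^4≡36, 73^8≡35, 73^16≡61, 73^32≡35, 73^64≡61, 73^128≡35, 73^256≡61, 73^512≡35, 73^1024≡61.
1507 = 1 + 2 + 32 + 64 + 128 + 256 + 1024, so 73^1507 ≡ 73·91·35·61·35·61·61 ≡ 54 (mod 97).

54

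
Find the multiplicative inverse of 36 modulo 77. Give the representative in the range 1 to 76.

15

36·15 = 540 = 7·77 + 1, so 36⁻¹ ≡ 15 (mod 77).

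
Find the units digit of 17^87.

3

The units digit of 17^n cycles with period 4: 7, 9, 3, 1, …
87 leaves remainder 3 on division by 4, so 17^87 ends in 3.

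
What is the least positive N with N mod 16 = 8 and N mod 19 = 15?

72

Since 19·11 ≡ 1 (mod 16), take x = 15 + 19·((8−15)·11 mod 16) = 15 + 19·3 = 72.
Check: 72 mod 16 = 8, 72 mod 19 = 15.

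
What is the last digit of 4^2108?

6

The units digit of 4^n cycles with period 2: 4, 6, …
2108 leaves remainder 0 on division by 2, so 4^2108 ends in 6.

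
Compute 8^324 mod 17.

Successive squares of 8 mod 17: 8^1≡8, 8^2≡13, 8^4≡16, 8^8≡1, 8^16≡1, 8^32≡1, 8^64≡1, 8^128≡1, 8^256≡1.
Since 324 = 4 + 64 + 256 in binary, 8^324 ≡ 16·1·1 ≡ 16 (mod 17).

16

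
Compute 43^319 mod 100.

7

By repeated squaring mod 100: 43^1≡43, 43^2≡49, 43^4≡1, 43^8≡1, 43^16≡1, 43^32≡1, 43^64≡1, 43^128≡1, 43^256≡1.
Since 319 = 1 + 2 + 4 + 8 + 16 + 32 + 256 in binary, 43^319 ≡ 43·49·1·1·1·1·1 ≡ 7 (mod 100).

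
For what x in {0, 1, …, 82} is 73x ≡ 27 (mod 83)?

73⁻¹ ≡ 58 (mod 83) because 73·58 = 4234 = 51·83 + 1.
Multiplying both sides by 58: x ≡ 58·27 = 1566 ≡ 72 (mod 83).

72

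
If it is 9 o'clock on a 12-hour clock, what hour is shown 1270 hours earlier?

Dividing 1270 by 12 gives quotient 105 and remainder 10.
9 − 10 → 11 on a 12-hour dial.

11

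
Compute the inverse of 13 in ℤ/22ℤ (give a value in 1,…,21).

22 = 1·13 + 9
13 = 1·9 + 4
9 = 2·4 + 1
4 = 4·1 + 0
Back-substituting gives 13·17 ≡ 1 (mod 22).

17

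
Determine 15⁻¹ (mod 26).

7

26 = 1·15 + 11
15 = 1·11 + 4
11 = 2·4 + 3
4 = 1·3 + 1
3 = 3·1 + 0
Back-substituting gives 15·7 ≡ 1 (mod 26).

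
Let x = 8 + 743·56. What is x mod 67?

9

743·56 = 41608.
41608 = 621·67 + 1, so 41608 mod 67 = 1.
(8 + 1) mod 67 = 9.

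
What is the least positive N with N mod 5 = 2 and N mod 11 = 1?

x ≡ 2 (mod 5) gives x ∈ {2, 7, 12}.
The first of these with x mod 11 = 1 is 12.

12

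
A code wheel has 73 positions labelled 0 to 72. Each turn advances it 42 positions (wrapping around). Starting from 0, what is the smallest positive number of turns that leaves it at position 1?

42·40 = 1680 = 23·73 + 1, so 42⁻¹ ≡ 40 (mod 73).

40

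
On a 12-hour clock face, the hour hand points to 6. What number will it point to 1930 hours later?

Dividing 1930 by 12 gives quotient 160 and remainder 10.
6 + 10 → 4 on a 12-hour dial.

4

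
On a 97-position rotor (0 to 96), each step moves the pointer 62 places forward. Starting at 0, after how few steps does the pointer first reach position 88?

62⁻¹ ≡ 36 (mod 97) because 62·36 = 2232 = 23·97 + 1.
So x ≡ 36·88 = 3168 ≡ 64 (mod 97).

64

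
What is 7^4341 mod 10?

7

The units digit of 7^n cycles with period 4: 7, 9, 3, 1, …
4341 leaves remainder 1 on division by 4, so 7^4341 ends in 7.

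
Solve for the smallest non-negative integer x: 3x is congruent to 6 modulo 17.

2

3⁻¹ ≡ 6 (mod 17) because 3·6 = 18 = 1·17 + 1.
So x ≡ 6·6 = 36 ≡ 2 (mod 17).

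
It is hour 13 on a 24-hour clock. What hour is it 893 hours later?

893 − 37·24 = 5, so 893 ≡ 5 (mod 24).
(13 + 5) mod 24 = 18.

18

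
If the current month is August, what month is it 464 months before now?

December

464 − 38·12 = 8, so 464 ≡ 8 (mod 12).
August − 8 months → December.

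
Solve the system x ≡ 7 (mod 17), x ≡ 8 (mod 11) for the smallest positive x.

x ≡ 8 (mod 11) gives x ∈ {8, 19, 30, 41}.
The first of these with x mod 17 = 7 is 41.

41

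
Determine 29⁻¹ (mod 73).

68

29·68 = 1972 = 27·73 + 1, so 29⁻¹ ≡ 68 (mod 73).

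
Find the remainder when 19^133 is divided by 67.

19

Square-and-reduce mod 67: 19^1≡19, 19^2≡26, 19^4≡6, 19^8≡36, 19^16≡23, 19^32≡60, 19^64≡49, 19^128≡56.
133 = 1 + 4 + 128, so 19^133 ≡ 19·6·56 ≡ 19 (mod 67).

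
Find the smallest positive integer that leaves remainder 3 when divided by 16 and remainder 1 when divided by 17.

35

x ≡ 3 (mod 16) gives x ∈ {3, 19, 35}.
The first of these with x mod 17 = 1 is 35.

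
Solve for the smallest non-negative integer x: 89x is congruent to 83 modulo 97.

26

The inverse of 89 mod 97 is 12 (since 89·12 = 1068 ≡ 1).
Multiplying both sides by 12: x ≡ 12·83 = 996 ≡ 26 (mod 97).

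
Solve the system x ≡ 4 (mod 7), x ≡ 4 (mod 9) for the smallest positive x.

4

Since 9·4 ≡ 1 (mod 7), take x = 4 + 9·((4−4)·4 mod 7) = 4 + 9·0 = 4.
Check: 4 mod 7 = 4, 4 mod 9 = 4.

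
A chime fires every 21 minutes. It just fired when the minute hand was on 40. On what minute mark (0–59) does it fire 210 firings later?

210·21 = 4410.
4410 = 73·60 + 30, so 4410 mod 60 = 30.
(40 + 30) mod 60 = 10.

10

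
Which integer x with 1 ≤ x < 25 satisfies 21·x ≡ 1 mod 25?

21·6 = 126 = 5·25 + 1, so 21⁻¹ ≡ 6 (mod 25).

6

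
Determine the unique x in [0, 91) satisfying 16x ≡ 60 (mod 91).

72

16⁻¹ ≡ 74 (mod 91) because 16·74 = 1184 = 13·91 + 1.
So x ≡ 74·60 = 4440 ≡ 72 (mod 91).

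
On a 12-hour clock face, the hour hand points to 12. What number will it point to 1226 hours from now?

2

Dividing 1226 by 12 gives quotient 102 and remainder 2.
12 + 2 → 2 on a 12-hour dial.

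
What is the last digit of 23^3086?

The units digit of 23^n cycles with period 4: 3, 9, 7, 1, …
3086 leaves remainder 2 on division by 4, so 23^3086 ends in 9.

9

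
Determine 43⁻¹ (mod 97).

43·88 = 3784 = 39·97 + 1, so 43⁻¹ ≡ 88 (mod 97).

88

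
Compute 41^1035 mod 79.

58

By repeated squaring mod 79: 41^1≡41, 41^2≡22, 41^4≡10, 41^8≡21, 41^16≡46, 41^32≡62, 41^64≡52, 41^128≡18, 41^256≡8, 41^512≡64, 41^1024≡67.
Since 1035 = 1 + 2 + 8 + 1024 in binary, 41^1035 ≡ 41·22·21·67 ≡ 58 (mod 79).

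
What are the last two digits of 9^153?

By repeated squaring mod 100: 9^1≡9, 9^2≡81, 9^4≡61, 9^8≡21, 9^16≡41, 9^32≡81, 9^64≡61, 9^128≡21.
153 = 1 + 8 + 16 + 128, so 9^153 ≡ 9·21·41·21 ≡ 29 (mod 100).

29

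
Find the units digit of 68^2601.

Last digits of 8^n: 8, 4, 2, 6 (period 4).
2601 mod 4 = 1, so the last digit matches 8^1 = 8.

8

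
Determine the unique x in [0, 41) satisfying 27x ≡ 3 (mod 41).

27⁻¹ ≡ 38 (mod 41) because 27·38 = 1026 = 25·41 + 1.
Multiplying both sides by 38: x ≡ 38·3 = 114 ≡ 32 (mod 41).

32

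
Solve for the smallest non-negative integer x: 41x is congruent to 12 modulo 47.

45

41⁻¹ ≡ 39 (mod 47) because 41·39 = 1599 = 34·47 + 1.
So x ≡ 39·12 = 468 ≡ 45 (mod 47).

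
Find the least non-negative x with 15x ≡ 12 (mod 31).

7

15⁻¹ ≡ 29 (mod 31) because 15·29 = 435 = 14·31 + 1.
Multiplying both sides by 29: x ≡ 29·12 = 348 ≡ 7 (mod 31).
Check: 15·7 = 105 = 3·31 + 12.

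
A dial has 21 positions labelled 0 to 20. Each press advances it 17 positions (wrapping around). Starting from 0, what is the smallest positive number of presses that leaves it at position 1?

5

17·5 = 85 = 4·21 + 1, so 17⁻¹ ≡ 5 (mod 21).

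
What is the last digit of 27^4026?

9

Last digits of 7^n: 7, 9, 3, 1 (period 4).
4026 leaves remainder 2 on division by 4, so 27^4026 ends in 9.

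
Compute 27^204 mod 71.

38

Square-and-reduce mod 71: 27^1≡27, 27^2≡19, 27^4≡6, 27^8≡36, 27^16≡18, 27^32≡40, 27^64≡38, 27^128≡24.
Since 204 = 4 + 8 + 64 + 128 in binary, 27^204 ≡ 6·36·38·24 ≡ 38 (mod 71).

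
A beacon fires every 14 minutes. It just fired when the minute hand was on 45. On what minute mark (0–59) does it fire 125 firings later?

125·14 = 1750.
Dividing 1750 by 60 gives quotient 29 and remainder 10.
(45 + 10) mod 60 = 55.

55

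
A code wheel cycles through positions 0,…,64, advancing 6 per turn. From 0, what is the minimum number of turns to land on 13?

13

The inverse of 6 mod 65 is 11 (since 6·11 = 66 ≡ 1).
So x ≡ 11·13 = 143 ≡ 13 (mod 65).
Check: 6·13 = 78 = 1·65 + 13.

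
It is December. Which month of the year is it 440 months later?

440 − 36·12 = 8, so 440 ≡ 8 (mod 12).
December + 8 months → August.

August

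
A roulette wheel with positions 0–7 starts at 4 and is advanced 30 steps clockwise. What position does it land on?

2

30 mod 8 = 6 (since 3·8 = 24).
(4 + 6) mod 8 = 2.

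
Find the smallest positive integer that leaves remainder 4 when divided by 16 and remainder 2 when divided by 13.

132

Since 13·5 ≡ 1 (mod 16), take x = 2 + 13·((4−2)·5 mod 16) = 2 + 13·10 = 132.
Check: 132 mod 16 = 4, 132 mod 13 = 2.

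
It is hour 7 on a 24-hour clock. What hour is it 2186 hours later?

9

2186 mod 24 = 2 (since 91·24 = 2184).
(7 + 2) mod 24 = 9.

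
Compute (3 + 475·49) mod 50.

475·49 = 23275.
23275 mod 50 = 25 (since 465·50 = 23250).
(3 + 25) mod 50 = 28.

28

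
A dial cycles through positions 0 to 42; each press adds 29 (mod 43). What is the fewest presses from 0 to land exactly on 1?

3

29·3 = 87 = 2·43 + 1, so 29⁻¹ ≡ 3 (mod 43).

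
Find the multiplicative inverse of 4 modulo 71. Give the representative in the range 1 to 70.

18

4·18 = 72 = 1·71 + 1, so 4⁻¹ ≡ 18 (mod 71).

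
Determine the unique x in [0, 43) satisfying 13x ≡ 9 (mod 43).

4

The inverse of 13 mod 43 is 10 (since 13·10 = 130 ≡ 1).
So x ≡ 10·9 = 90 ≡ 4 (mod 43).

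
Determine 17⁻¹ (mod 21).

21 = 1·17 + 4
17 = 4·4 + 1
4 = 4·1 + 0
Back-substituting gives 17·5 ≡ 1 (mod 21).

5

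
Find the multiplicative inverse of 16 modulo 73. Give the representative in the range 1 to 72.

73 = 4·16 + 9
16 = 1·9 + 7
9 = 1·7 + 2
7 = 3·2 + 1
2 = 2·1 + 0
Back-substituting gives 16·32 ≡ 1 (mod 73).

32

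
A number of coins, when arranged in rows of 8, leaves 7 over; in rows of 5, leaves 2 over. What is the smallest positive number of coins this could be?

Since 5·5 ≡ 1 (mod 8), take x = 2 + 5·((7−2)·5 mod 8) = 2 + 5·1 = 7.
Check: 7 mod 8 = 7, 7 mod 5 = 2.

7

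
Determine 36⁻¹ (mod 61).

39

61 = 1·36 + 25
36 = 1·25 + 11
25 = 2·11 + 3
11 = 3·3 + 2
3 = 1·2 + 1
2 = 2·1 + 0
Back-substituting gives 36·39 ≡ 1 (mod 61).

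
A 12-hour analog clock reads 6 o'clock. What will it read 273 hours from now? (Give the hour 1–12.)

273 − 22·12 = 9, so 273 ≡ 9 (mod 12).
6 + 9 → 3 on a 12-hour dial.

3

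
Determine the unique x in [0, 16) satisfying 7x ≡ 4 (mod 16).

The inverse of 7 mod 16 is 7 (since 7·7 = 49 ≡ 1).
Multiplying both sides by 7: x ≡ 7·4 = 28 ≡ 12 (mod 16).
Check: 7·12 = 84 = 5·16 + 4.

12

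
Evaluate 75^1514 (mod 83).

Successive squares of 75 mod 83: 75^1≡75, 75^2≡64, 75^4≡29, 75^8≡11, 75^16≡38, 75^32≡33, 75^64≡10, 75^128≡17, 75^256≡40, 75^512≡23, 75^1024≡31.
1514 = 2 + 8 + 32 + 64 + 128 + 256 + 1024, so 75^1514 ≡ 64·11·33·10·17·40·31 ≡ 77 (mod 83).

77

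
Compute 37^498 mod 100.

Square-and-reduce mod 100: 37^1≡37, 37^2≡69, 37^4≡61, 37^8≡21, 37^16≡41, 37^32≡81, 37^64≡61, 37^128≡21, 37^256≡41.
Since 498 = 2 + 16 + 32 + 64 + 128 + 256 in binary, 37^498 ≡ 69·41·81·61·21·41 ≡ 29 (mod 100).

29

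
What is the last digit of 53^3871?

7

The units digit of 53^n cycles with period 4: 3, 9, 7, 1, …
3871 mod 4 = 3, so the last digit matches 3^3 = 7.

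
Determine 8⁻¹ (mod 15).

15 = 1·8 + 7
8 = 1·7 + 1
7 = 7·1 + 0
Back-substituting gives 8·2 ≡ 1 (mod 15).

2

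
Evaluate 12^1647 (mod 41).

22

Square-and-reduce mod 41: 12^1≡12, 12^2≡21, 12^4≡31, 12^8≡18, 12^16≡37, 12^32≡16, 12^64≡10, 12^128≡18, 12^256≡37, 12^512≡16, 12^1024≡10.
1647 = 1 + 2 + 4 + 8 + 32 + 64 + 512 + 1024, so 12^1647 ≡ 12·21·31·18·16·10·16·10 ≡ 22 (mod 41).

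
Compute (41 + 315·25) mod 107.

105

315·25 = 7875.
Dividing 7875 by 107 gives quotient 73 and remainder 64.
(41 + 64) mod 107 = 105.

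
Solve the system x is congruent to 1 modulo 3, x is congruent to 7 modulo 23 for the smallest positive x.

7

Since 23·2 ≡ 1 (mod 3), take x = 7 + 23·((1−7)·2 mod 3) = 7 + 23·0 = 7.
Check: 7 mod 3 = 1, 7 mod 23 = 7.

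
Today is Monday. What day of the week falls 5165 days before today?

Tuesday

5165 mod 7 = 6 (since 737·7 = 5159).
Monday − 6 days → Tuesday.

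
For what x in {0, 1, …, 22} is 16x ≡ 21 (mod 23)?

20

The inverse of 16 mod 23 is 13 (since 16·13 = 208 ≡ 1).
So x ≡ 13·21 = 273 ≡ 20 (mod 23).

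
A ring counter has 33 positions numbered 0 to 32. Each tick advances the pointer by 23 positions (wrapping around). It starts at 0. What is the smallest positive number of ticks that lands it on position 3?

3

23⁻¹ ≡ 23 (mod 33) because 23·23 = 529 = 16·33 + 1.
Multiplying both sides by 23: x ≡ 23·3 = 69 ≡ 3 (mod 33).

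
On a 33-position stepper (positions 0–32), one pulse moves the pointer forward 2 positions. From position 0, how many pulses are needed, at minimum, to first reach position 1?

17

33 = 16·2 + 1
2 = 2·1 + 0
Back-substituting gives 2·17 ≡ 1 (mod 33).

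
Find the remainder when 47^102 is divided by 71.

27

Successive squares of 47 mod 71: 47^1≡47, 47^2≡8, 47^4≡64, 47^8≡49, 47^16≡58, 47^32≡27, 47^64≡19.
Since 102 = 2 + 4 + 32 + 64 in binary, 47^102 ≡ 8·64·27·19 ≡ 27 (mod 71).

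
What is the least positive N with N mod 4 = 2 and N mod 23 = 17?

x ≡ 2 (mod 4) gives x ∈ {2, 6, 10, 14, 18, 22, 26, 30, …}.
The first of these with x mod 23 = 17 is 86.

86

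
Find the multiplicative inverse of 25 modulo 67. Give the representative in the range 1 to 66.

59

25·59 = 1475 = 22·67 + 1, so 25⁻¹ ≡ 59 (mod 67).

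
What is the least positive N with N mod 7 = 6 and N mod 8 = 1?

x ≡ 6 (mod 7) gives x ∈ {6, 13, 20, 27, 34, 41}.
The first of these with x mod 8 = 1 is 41.

41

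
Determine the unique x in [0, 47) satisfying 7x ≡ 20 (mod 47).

7⁻¹ ≡ 27 (mod 47) because 7·27 = 189 = 4·47 + 1.
Multiplying both sides by 27: x ≡ 27·20 = 540 ≡ 23 (mod 47).

23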